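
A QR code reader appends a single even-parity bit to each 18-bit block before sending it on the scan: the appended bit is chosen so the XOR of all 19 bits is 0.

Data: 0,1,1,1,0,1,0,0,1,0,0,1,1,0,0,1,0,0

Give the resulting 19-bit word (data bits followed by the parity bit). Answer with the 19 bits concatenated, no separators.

0111010010011001000

XOR of the 18 data bits: 0⊕1⊕1⊕1⊕0⊕1⊕0⊕0⊕1⊕0⊕0⊕1⊕1⊕0⊕0⊕1⊕0⊕0 = 0
Parity bit = 0 (so all 19 bits XOR to 0).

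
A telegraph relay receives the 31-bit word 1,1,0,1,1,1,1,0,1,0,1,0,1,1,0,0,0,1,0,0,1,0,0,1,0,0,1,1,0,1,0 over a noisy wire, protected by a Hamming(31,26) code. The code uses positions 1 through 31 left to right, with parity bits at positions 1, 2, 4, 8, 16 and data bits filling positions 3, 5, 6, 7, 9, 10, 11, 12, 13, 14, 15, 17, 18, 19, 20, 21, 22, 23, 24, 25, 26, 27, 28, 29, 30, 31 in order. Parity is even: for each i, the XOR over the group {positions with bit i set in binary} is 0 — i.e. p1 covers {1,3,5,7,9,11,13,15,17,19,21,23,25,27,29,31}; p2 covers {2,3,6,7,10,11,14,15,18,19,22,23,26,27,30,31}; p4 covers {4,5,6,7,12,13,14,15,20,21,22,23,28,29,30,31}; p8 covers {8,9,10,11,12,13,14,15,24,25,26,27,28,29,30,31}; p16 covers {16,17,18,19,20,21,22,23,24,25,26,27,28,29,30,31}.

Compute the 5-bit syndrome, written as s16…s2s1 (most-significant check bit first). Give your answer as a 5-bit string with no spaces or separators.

00100

s1 (pos 1,3,5,7,9,11,13,15,17,19,21,23,25,27,29,31): 1⊕0⊕1⊕1⊕1⊕1⊕1⊕0⊕0⊕0⊕1⊕0⊕0⊕1⊕0⊕0 = 0
s2 (pos 2,3,6,7,10,11,14,15,18,19,22,23,26,27,30,31): 1⊕0⊕1⊕1⊕0⊕1⊕1⊕0⊕1⊕0⊕0⊕0⊕0⊕1⊕1⊕0 = 0
s4 (pos 4,5,6,7,12,13,14,15,20,21,22,23,28,29,30,31): 1⊕1⊕1⊕1⊕0⊕1⊕1⊕0⊕0⊕1⊕0⊕0⊕1⊕0⊕1⊕0 = 1
s8 (pos 8,9,10,11,12,13,14,15,24,25,26,27,28,29,30,31): 0⊕1⊕0⊕1⊕0⊕1⊕1⊕0⊕1⊕0⊕0⊕1⊕1⊕0⊕1⊕0 = 0
s16 (pos 16,17,18,19,20,21,22,23,24,25,26,27,28,29,30,31): 0⊕0⊕1⊕0⊕0⊕1⊕0⊕0⊕1⊕0⊕0⊕1⊕1⊕0⊕1⊕0 = 0
Syndrome s16…s1 = 00100 → error at position 4.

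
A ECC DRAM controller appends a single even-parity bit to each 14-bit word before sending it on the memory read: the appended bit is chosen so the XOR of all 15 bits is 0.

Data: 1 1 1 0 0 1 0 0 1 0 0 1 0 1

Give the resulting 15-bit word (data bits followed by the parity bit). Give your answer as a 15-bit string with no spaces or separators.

XOR of the 14 data bits: 1⊕1⊕1⊕0⊕0⊕1⊕0⊕0⊕1⊕0⊕0⊕1⊕0⊕1 = 1
Parity bit = 1 (so all 15 bits XOR to 0).

111001001001011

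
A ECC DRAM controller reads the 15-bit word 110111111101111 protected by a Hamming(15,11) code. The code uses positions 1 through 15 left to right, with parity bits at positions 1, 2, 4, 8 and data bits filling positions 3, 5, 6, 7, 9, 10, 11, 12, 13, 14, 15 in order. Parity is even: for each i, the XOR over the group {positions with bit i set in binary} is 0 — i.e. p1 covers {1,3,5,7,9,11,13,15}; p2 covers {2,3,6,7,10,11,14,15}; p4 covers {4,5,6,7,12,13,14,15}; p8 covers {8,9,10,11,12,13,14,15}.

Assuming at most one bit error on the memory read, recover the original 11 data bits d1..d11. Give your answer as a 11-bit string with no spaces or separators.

s1 (pos 1,3,5,7,9,11,13,15): 1⊕0⊕1⊕1⊕1⊕0⊕1⊕1 = 0
s2 (pos 2,3,6,7,10,11,14,15): 1⊕0⊕1⊕1⊕1⊕0⊕1⊕1 = 0
s4 (pos 4,5,6,7,12,13,14,15): 1⊕1⊕1⊕1⊕1⊕1⊕1⊕1 = 0
s8 (pos 8,9,10,11,12,13,14,15): 1⊕1⊕1⊕0⊕1⊕1⊕1⊕1 = 1
Syndrome s8…s1 = 1000 → error at position 8.
Flip position 8: 110111111101111 → 110111101101111
Read data bits from positions 3,5,6,7,9,10,11,12,13,14,15: 01111101111

01111101111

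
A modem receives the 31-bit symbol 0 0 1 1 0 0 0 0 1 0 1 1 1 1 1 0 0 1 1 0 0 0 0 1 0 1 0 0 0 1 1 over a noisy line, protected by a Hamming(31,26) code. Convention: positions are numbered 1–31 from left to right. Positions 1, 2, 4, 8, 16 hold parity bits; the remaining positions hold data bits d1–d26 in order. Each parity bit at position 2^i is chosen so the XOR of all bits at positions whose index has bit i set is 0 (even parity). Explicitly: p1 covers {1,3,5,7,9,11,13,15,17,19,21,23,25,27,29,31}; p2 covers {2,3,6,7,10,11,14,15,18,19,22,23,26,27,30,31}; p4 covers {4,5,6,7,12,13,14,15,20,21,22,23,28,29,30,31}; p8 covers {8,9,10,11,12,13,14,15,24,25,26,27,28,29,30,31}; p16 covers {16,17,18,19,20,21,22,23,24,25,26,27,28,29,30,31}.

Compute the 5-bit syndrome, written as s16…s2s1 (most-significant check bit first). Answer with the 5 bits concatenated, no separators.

00111

s1 (pos 1,3,5,7,9,11,13,15,17,19,21,23,25,27,29,31): 0⊕1⊕0⊕0⊕1⊕1⊕1⊕1⊕0⊕1⊕0⊕0⊕0⊕0⊕0⊕1 = 1
s2 (pos 2,3,6,7,10,11,14,15,18,19,22,23,26,27,30,31): 0⊕1⊕0⊕0⊕0⊕1⊕1⊕1⊕1⊕1⊕0⊕0⊕1⊕0⊕1⊕1 = 1
s4 (pos 4,5,6,7,12,13,14,15,20,21,22,23,28,29,30,31): 1⊕0⊕0⊕0⊕1⊕1⊕1⊕1⊕0⊕0⊕0⊕0⊕0⊕0⊕1⊕1 = 1
s8 (pos 8,9,10,11,12,13,14,15,24,25,26,27,28,29,30,31): 0⊕1⊕0⊕1⊕1⊕1⊕1⊕1⊕1⊕0⊕1⊕0⊕0⊕0⊕1⊕1 = 0
s16 (pos 16,17,18,19,20,21,22,23,24,25,26,27,28,29,30,31): 0⊕0⊕1⊕1⊕0⊕0⊕0⊕0⊕1⊕0⊕1⊕0⊕0⊕0⊕1⊕1 = 0
Syndrome s16…s1 = 00111 → error at position 7.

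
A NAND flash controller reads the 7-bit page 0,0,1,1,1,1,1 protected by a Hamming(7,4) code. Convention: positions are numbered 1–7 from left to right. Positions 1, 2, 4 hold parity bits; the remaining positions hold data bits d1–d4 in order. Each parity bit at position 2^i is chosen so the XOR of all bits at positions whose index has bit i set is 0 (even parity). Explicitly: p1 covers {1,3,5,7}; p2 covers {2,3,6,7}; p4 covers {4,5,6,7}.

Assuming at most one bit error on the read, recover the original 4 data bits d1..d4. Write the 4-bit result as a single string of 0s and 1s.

s1 (pos 1,3,5,7): 0⊕1⊕1⊕1 = 1
s2 (pos 2,3,6,7): 0⊕1⊕1⊕1 = 1
s4 (pos 4,5,6,7): 1⊕1⊕1⊕1 = 0
Syndrome s4…s1 = 011 → error at position 3.
Flip position 3: 0011111 → 0001111
Read data bits from positions 3,5,6,7: 0111

0111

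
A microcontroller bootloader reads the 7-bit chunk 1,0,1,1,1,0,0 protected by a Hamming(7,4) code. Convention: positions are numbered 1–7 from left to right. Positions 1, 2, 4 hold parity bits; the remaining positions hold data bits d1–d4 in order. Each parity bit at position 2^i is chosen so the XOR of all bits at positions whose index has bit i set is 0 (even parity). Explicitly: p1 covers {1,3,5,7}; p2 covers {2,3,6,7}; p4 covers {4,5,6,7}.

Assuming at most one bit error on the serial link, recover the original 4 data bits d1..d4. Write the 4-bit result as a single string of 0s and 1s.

0100

s1 (pos 1,3,5,7): 1⊕1⊕1⊕0 = 1
s2 (pos 2,3,6,7): 0⊕1⊕0⊕0 = 1
s4 (pos 4,5,6,7): 1⊕1⊕0⊕0 = 0
Syndrome s4…s1 = 011 → error at position 3.
Flip position 3: 1011100 → 1001100
Read data bits from positions 3,5,6,7: 0100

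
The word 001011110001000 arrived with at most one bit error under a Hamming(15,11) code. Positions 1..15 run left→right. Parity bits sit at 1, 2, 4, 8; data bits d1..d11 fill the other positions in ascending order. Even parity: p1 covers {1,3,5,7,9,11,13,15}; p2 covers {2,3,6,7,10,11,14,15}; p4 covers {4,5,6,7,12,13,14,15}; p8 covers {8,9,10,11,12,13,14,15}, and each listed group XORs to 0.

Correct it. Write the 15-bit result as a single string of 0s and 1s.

000011110001000

s1 (pos 1,3,5,7,9,11,13,15): 0⊕1⊕1⊕1⊕0⊕0⊕0⊕0 = 1
s2 (pos 2,3,6,7,10,11,14,15): 0⊕1⊕1⊕1⊕0⊕0⊕0⊕0 = 1
s4 (pos 4,5,6,7,12,13,14,15): 0⊕1⊕1⊕1⊕1⊕0⊕0⊕0 = 0
s8 (pos 8,9,10,11,12,13,14,15): 1⊕0⊕0⊕0⊕1⊕0⊕0⊕0 = 0
Syndrome s8…s1 = 0011 → error at position 3.
Flip position 3: 001011110001000 → 000011110001000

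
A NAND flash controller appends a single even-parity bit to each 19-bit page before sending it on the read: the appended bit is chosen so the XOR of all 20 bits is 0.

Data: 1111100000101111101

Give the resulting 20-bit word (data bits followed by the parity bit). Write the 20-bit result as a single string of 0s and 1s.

XOR of the 19 data bits: 1⊕1⊕1⊕1⊕1⊕0⊕0⊕0⊕0⊕0⊕1⊕0⊕1⊕1⊕1⊕1⊕1⊕0⊕1 = 0
Parity bit = 0 (so all 20 bits XOR to 0).

11111000001011111010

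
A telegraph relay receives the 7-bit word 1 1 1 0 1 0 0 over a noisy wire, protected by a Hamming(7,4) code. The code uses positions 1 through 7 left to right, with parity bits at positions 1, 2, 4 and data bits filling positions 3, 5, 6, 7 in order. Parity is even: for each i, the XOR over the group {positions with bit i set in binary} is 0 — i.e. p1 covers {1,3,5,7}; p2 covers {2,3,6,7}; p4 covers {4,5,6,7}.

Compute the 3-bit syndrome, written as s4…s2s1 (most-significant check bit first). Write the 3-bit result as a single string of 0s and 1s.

101

s1 (pos 1,3,5,7): 1⊕1⊕1⊕0 = 1
s2 (pos 2,3,6,7): 1⊕1⊕0⊕0 = 0
s4 (pos 4,5,6,7): 0⊕1⊕0⊕0 = 1
Syndrome s4…s1 = 101 → error at position 5.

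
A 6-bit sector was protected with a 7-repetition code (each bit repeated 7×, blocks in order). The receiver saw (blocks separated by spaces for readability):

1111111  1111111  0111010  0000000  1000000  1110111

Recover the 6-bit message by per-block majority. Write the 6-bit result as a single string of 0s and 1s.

111001

Block 1 (1111111): 7 ones → 1
Block 2 (1111111): 7 ones → 1
Block 3 (0111010): 4 ones → 1
Block 4 (0000000): 0 ones → 0
Block 5 (1000000): 1 one → 0
Block 6 (1110111): 6 ones → 1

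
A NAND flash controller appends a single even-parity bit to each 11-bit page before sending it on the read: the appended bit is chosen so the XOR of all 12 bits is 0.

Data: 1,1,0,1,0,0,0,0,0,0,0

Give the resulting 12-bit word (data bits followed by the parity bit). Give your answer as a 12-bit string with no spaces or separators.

110100000001

XOR of the 11 data bits: 1⊕1⊕0⊕1⊕0⊕0⊕0⊕0⊕0⊕0⊕0 = 1
Parity bit = 1 (so all 12 bits XOR to 0).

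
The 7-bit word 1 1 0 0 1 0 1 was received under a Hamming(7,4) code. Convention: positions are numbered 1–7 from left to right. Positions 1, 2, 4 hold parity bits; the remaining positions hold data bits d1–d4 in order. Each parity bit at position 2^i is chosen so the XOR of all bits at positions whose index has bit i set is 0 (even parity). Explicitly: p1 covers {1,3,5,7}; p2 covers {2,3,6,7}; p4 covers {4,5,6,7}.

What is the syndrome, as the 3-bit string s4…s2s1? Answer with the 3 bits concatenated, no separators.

s1 (pos 1,3,5,7): 1⊕0⊕1⊕1 = 1
s2 (pos 2,3,6,7): 1⊕0⊕0⊕1 = 0
s4 (pos 4,5,6,7): 0⊕1⊕0⊕1 = 0
Syndrome s4…s1 = 001 → error at position 1.

001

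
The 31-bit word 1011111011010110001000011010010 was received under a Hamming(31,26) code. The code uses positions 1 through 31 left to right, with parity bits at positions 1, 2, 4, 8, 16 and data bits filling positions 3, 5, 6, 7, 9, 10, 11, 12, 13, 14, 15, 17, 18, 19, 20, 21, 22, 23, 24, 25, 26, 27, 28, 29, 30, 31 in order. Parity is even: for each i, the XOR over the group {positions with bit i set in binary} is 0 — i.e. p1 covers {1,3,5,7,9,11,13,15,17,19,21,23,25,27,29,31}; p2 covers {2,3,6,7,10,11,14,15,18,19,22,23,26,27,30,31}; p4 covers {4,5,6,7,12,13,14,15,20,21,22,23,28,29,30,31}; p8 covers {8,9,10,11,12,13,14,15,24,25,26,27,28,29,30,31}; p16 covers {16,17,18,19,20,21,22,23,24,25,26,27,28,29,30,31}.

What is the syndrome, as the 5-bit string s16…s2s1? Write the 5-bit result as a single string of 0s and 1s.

11011

s1 (pos 1,3,5,7,9,11,13,15,17,19,21,23,25,27,29,31): 1⊕1⊕1⊕1⊕1⊕0⊕0⊕1⊕0⊕1⊕0⊕0⊕1⊕1⊕0⊕0 = 1
s2 (pos 2,3,6,7,10,11,14,15,18,19,22,23,26,27,30,31): 0⊕1⊕1⊕1⊕1⊕0⊕1⊕1⊕0⊕1⊕0⊕0⊕0⊕1⊕1⊕0 = 1
s4 (pos 4,5,6,7,12,13,14,15,20,21,22,23,28,29,30,31): 1⊕1⊕1⊕1⊕1⊕0⊕1⊕1⊕0⊕0⊕0⊕0⊕0⊕0⊕1⊕0 = 0
s8 (pos 8,9,10,11,12,13,14,15,24,25,26,27,28,29,30,31): 0⊕1⊕1⊕0⊕1⊕0⊕1⊕1⊕1⊕1⊕0⊕1⊕0⊕0⊕1⊕0 = 1
s16 (pos 16,17,18,19,20,21,22,23,24,25,26,27,28,29,30,31): 0⊕0⊕0⊕1⊕0⊕0⊕0⊕0⊕1⊕1⊕0⊕1⊕0⊕0⊕1⊕0 = 1
Syndrome s16…s1 = 11011 → error at position 27.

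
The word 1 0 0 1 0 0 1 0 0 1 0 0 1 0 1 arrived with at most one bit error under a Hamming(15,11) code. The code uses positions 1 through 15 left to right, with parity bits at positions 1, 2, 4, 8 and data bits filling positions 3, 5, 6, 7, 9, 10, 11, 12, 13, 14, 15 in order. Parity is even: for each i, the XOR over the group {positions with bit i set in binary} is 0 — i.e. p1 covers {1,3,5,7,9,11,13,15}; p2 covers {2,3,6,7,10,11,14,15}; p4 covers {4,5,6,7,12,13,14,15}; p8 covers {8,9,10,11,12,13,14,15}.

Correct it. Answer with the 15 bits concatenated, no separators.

s1 (pos 1,3,5,7,9,11,13,15): 1⊕0⊕0⊕1⊕0⊕0⊕1⊕1 = 0
s2 (pos 2,3,6,7,10,11,14,15): 0⊕0⊕0⊕1⊕1⊕0⊕0⊕1 = 1
s4 (pos 4,5,6,7,12,13,14,15): 1⊕0⊕0⊕1⊕0⊕1⊕0⊕1 = 0
s8 (pos 8,9,10,11,12,13,14,15): 0⊕0⊕1⊕0⊕0⊕1⊕0⊕1 = 1
Syndrome s8…s1 = 1010 → error at position 10.
Flip position 10: 100100100100101 → 100100100000101

100100100000101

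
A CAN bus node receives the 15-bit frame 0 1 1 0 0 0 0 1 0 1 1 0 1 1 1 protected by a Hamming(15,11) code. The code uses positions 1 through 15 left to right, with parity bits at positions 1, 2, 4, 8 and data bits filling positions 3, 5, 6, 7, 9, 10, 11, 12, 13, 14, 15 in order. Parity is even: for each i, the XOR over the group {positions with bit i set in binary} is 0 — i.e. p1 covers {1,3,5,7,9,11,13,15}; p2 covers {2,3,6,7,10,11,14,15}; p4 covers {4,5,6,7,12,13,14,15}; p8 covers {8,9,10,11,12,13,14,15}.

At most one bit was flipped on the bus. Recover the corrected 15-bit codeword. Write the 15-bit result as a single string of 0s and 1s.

s1 (pos 1,3,5,7,9,11,13,15): 0⊕1⊕0⊕0⊕0⊕1⊕1⊕1 = 0
s2 (pos 2,3,6,7,10,11,14,15): 1⊕1⊕0⊕0⊕1⊕1⊕1⊕1 = 0
s4 (pos 4,5,6,7,12,13,14,15): 0⊕0⊕0⊕0⊕0⊕1⊕1⊕1 = 1
s8 (pos 8,9,10,11,12,13,14,15): 1⊕0⊕1⊕1⊕0⊕1⊕1⊕1 = 0
Syndrome s8…s1 = 0100 → error at position 4.
Flip position 4: 011000010110111 → 011100010110111

011100010110111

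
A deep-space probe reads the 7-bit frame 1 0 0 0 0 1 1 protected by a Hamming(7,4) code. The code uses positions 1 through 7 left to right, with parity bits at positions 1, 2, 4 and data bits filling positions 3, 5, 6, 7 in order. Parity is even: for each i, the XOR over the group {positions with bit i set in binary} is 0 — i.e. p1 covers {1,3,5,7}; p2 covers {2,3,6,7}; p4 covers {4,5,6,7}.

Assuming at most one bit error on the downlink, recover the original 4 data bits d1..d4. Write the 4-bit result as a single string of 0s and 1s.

s1 (pos 1,3,5,7): 1⊕0⊕0⊕1 = 0
s2 (pos 2,3,6,7): 0⊕0⊕1⊕1 = 0
s4 (pos 4,5,6,7): 0⊕0⊕1⊕1 = 0
Syndrome s4…s1 = 000 → no error.
Read data bits from positions 3,5,6,7: 0011

0011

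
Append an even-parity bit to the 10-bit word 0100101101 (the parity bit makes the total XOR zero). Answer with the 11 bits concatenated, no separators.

XOR of the 10 data bits: 0⊕1⊕0⊕0⊕1⊕0⊕1⊕1⊕0⊕1 = 1
Parity bit = 1 (so all 11 bits XOR to 0).

01001011011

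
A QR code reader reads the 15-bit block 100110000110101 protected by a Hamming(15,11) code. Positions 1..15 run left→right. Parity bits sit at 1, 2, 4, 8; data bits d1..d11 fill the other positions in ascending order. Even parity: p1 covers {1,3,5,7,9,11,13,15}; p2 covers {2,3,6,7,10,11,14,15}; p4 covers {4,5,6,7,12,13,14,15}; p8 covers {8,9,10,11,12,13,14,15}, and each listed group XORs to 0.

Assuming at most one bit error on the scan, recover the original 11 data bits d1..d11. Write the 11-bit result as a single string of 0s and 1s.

11000110101

s1 (pos 1,3,5,7,9,11,13,15): 1⊕0⊕1⊕0⊕0⊕1⊕1⊕1 = 1
s2 (pos 2,3,6,7,10,11,14,15): 0⊕0⊕0⊕0⊕1⊕1⊕0⊕1 = 1
s4 (pos 4,5,6,7,12,13,14,15): 1⊕1⊕0⊕0⊕0⊕1⊕0⊕1 = 0
s8 (pos 8,9,10,11,12,13,14,15): 0⊕0⊕1⊕1⊕0⊕1⊕0⊕1 = 0
Syndrome s8…s1 = 0011 → error at position 3.
Flip position 3: 100110000110101 → 101110000110101
Read data bits from positions 3,5,6,7,9,10,11,12,13,14,15: 11000110101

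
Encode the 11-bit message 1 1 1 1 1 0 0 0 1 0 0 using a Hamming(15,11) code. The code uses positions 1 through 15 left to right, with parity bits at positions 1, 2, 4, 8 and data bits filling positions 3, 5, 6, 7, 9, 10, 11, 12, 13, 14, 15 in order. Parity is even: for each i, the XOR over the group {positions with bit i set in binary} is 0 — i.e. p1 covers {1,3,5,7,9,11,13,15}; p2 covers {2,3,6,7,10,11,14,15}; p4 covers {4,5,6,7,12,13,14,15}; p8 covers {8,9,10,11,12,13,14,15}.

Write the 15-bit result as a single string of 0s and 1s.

Place data at non-parity positions: p1 p2 1 p4 1 1 1 p8 1 0 0 0 1 0 0
p1 (pos 1,3,5,7,9,11,13,15): XOR of data positions = 1⊕1⊕1⊕1⊕0⊕1⊕0 = 1
p2 (pos 2,3,6,7,10,11,14,15): XOR of data positions = 1⊕1⊕1⊕0⊕0⊕0⊕0 = 1
p4 (pos 4,5,6,7,12,13,14,15): XOR of data positions = 1⊕1⊕1⊕0⊕1⊕0⊕0 = 0
p8 (pos 8,9,10,11,12,13,14,15): XOR of data positions = 1⊕0⊕0⊕0⊕1⊕0⊕0 = 0
Codeword: 111011101000100

111011101000100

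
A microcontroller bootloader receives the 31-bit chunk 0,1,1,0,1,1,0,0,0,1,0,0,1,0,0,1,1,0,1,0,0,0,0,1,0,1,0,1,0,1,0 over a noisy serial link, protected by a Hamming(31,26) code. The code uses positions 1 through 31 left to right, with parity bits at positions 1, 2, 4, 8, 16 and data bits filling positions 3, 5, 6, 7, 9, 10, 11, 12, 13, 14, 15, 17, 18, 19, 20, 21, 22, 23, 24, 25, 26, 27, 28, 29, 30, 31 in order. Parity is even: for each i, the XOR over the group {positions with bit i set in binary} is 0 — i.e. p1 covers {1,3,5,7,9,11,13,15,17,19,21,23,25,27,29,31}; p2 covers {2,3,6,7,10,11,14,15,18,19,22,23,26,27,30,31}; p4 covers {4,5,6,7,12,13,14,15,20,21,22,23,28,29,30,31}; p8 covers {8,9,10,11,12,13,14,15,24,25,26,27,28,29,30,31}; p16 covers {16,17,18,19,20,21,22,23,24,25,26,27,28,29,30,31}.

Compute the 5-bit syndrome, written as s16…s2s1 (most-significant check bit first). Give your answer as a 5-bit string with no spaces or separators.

10111

s1 (pos 1,3,5,7,9,11,13,15,17,19,21,23,25,27,29,31): 0⊕1⊕1⊕0⊕0⊕0⊕1⊕0⊕1⊕1⊕0⊕0⊕0⊕0⊕0⊕0 = 1
s2 (pos 2,3,6,7,10,11,14,15,18,19,22,23,26,27,30,31): 1⊕1⊕1⊕0⊕1⊕0⊕0⊕0⊕0⊕1⊕0⊕0⊕1⊕0⊕1⊕0 = 1
s4 (pos 4,5,6,7,12,13,14,15,20,21,22,23,28,29,30,31): 0⊕1⊕1⊕0⊕0⊕1⊕0⊕0⊕0⊕0⊕0⊕0⊕1⊕0⊕1⊕0 = 1
s8 (pos 8,9,10,11,12,13,14,15,24,25,26,27,28,29,30,31): 0⊕0⊕1⊕0⊕0⊕1⊕0⊕0⊕1⊕0⊕1⊕0⊕1⊕0⊕1⊕0 = 0
s16 (pos 16,17,18,19,20,21,22,23,24,25,26,27,28,29,30,31): 1⊕1⊕0⊕1⊕0⊕0⊕0⊕0⊕1⊕0⊕1⊕0⊕1⊕0⊕1⊕0 = 1
Syndrome s16…s1 = 10111 → error at position 23.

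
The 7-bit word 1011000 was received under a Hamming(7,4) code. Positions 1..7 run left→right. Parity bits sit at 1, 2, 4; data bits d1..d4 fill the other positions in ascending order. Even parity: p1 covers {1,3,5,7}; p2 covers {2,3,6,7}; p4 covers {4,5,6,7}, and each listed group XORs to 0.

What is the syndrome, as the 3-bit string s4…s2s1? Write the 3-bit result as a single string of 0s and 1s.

110

s1 (pos 1,3,5,7): 1⊕1⊕0⊕0 = 0
s2 (pos 2,3,6,7): 0⊕1⊕0⊕0 = 1
s4 (pos 4,5,6,7): 1⊕0⊕0⊕0 = 1
Syndrome s4…s1 = 110 → error at position 6.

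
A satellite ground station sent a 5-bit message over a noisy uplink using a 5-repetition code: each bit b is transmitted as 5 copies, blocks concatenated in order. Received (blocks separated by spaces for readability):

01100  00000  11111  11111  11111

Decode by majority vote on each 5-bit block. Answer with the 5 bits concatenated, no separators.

00111

Block 1 (01100): 2 ones → 0
Block 2 (00000): 0 ones → 0
Block 3 (11111): 5 ones → 1
Block 4 (11111): 5 ones → 1
Block 5 (11111): 5 ones → 1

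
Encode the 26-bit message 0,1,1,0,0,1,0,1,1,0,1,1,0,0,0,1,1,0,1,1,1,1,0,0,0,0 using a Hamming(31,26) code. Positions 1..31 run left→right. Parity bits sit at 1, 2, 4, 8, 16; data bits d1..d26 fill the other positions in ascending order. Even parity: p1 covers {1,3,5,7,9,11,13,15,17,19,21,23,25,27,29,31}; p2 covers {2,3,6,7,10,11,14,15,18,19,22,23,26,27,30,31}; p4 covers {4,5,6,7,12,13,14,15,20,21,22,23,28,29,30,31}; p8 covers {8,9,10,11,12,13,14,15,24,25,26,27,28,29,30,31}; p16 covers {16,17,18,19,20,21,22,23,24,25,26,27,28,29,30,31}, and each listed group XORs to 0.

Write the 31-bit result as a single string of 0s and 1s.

Place data at non-parity positions: p1 p2 0 p4 1 1 0 p8 0 1 0 1 1 0 1 p16 1 0 0 0 1 1 0 1 1 1 1 0 0 0 0
p1 (pos 1,3,5,7,9,11,13,15,17,19,21,23,25,27,29,31): XOR of data positions = 0⊕1⊕0⊕0⊕0⊕1⊕1⊕1⊕0⊕1⊕0⊕1⊕1⊕0⊕0 = 1
p2 (pos 2,3,6,7,10,11,14,15,18,19,22,23,26,27,30,31): XOR of data positions = 0⊕1⊕0⊕1⊕0⊕0⊕1⊕0⊕0⊕1⊕0⊕1⊕1⊕0⊕0 = 0
p4 (pos 4,5,6,7,12,13,14,15,20,21,22,23,28,29,30,31): XOR of data positions = 1⊕1⊕0⊕1⊕1⊕0⊕1⊕0⊕1⊕1⊕0⊕0⊕0⊕0⊕0 = 1
p8 (pos 8,9,10,11,12,13,14,15,24,25,26,27,28,29,30,31): XOR of data positions = 0⊕1⊕0⊕1⊕1⊕0⊕1⊕1⊕1⊕1⊕1⊕0⊕0⊕0⊕0 = 0
p16 (pos 16,17,18,19,20,21,22,23,24,25,26,27,28,29,30,31): XOR of data positions = 1⊕0⊕0⊕0⊕1⊕1⊕0⊕1⊕1⊕1⊕1⊕0⊕0⊕0⊕0 = 1
Codeword: 1001110001011011100011011110000

1001110001011011100011011110000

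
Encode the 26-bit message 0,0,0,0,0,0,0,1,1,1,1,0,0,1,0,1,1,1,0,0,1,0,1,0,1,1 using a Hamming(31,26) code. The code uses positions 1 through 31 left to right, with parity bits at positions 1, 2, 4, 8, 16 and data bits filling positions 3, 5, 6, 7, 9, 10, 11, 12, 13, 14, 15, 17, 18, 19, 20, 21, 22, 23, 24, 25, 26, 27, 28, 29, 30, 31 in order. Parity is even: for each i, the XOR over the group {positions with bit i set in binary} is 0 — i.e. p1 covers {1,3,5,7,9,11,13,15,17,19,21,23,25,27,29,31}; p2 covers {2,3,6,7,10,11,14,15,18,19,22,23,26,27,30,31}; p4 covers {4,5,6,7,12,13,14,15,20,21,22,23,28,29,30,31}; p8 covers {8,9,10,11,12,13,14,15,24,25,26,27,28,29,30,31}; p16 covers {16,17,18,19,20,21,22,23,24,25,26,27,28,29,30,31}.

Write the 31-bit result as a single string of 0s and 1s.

Place data at non-parity positions: p1 p2 0 p4 0 0 0 p8 0 0 0 1 1 1 1 p16 0 0 1 0 1 1 1 0 0 1 0 1 0 1 1
p1 (pos 1,3,5,7,9,11,13,15,17,19,21,23,25,27,29,31): XOR of data positions = 0⊕0⊕0⊕0⊕0⊕1⊕1⊕0⊕1⊕1⊕1⊕0⊕0⊕0⊕1 = 0
p2 (pos 2,3,6,7,10,11,14,15,18,19,22,23,26,27,30,31): XOR of data positions = 0⊕0⊕0⊕0⊕0⊕1⊕1⊕0⊕1⊕1⊕1⊕1⊕0⊕1⊕1 = 0
p4 (pos 4,5,6,7,12,13,14,15,20,21,22,23,28,29,30,31): XOR of data positions = 0⊕0⊕0⊕1⊕1⊕1⊕1⊕0⊕1⊕1⊕1⊕1⊕0⊕1⊕1 = 0
p8 (pos 8,9,10,11,12,13,14,15,24,25,26,27,28,29,30,31): XOR of data positions = 0⊕0⊕0⊕1⊕1⊕1⊕1⊕0⊕0⊕1⊕0⊕1⊕0⊕1⊕1 = 0
p16 (pos 16,17,18,19,20,21,22,23,24,25,26,27,28,29,30,31): XOR of data positions = 0⊕0⊕1⊕0⊕1⊕1⊕1⊕0⊕0⊕1⊕0⊕1⊕0⊕1⊕1 = 0
Codeword: 0000000000011110001011100101011

0000000000011110001011100101011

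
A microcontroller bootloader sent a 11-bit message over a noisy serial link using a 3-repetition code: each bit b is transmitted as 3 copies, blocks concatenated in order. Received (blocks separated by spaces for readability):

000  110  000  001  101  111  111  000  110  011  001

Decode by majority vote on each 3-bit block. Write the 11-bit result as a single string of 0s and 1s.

01001110110

Block 1 (000): 0 ones → 0
Block 2 (110): 2 ones → 1
Block 3 (000): 0 ones → 0
Block 4 (001): 1 one → 0
Block 5 (101): 2 ones → 1
Block 6 (111): 3 ones → 1
Block 7 (111): 3 ones → 1
Block 8 (000): 0 ones → 0
Block 9 (110): 2 ones → 1
Block 10 (011): 2 ones → 1
Block 11 (001): 1 one → 0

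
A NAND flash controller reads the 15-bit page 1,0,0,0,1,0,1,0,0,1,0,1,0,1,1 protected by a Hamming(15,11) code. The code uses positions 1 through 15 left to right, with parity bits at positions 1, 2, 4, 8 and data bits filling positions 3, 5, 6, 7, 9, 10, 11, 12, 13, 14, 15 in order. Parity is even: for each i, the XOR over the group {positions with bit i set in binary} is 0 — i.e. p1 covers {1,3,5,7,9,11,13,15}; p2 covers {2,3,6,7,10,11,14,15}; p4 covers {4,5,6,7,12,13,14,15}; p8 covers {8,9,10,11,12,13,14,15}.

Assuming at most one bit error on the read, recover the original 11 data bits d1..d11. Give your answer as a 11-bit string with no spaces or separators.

01010101011

s1 (pos 1,3,5,7,9,11,13,15): 1⊕0⊕1⊕1⊕0⊕0⊕0⊕1 = 0
s2 (pos 2,3,6,7,10,11,14,15): 0⊕0⊕0⊕1⊕1⊕0⊕1⊕1 = 0
s4 (pos 4,5,6,7,12,13,14,15): 0⊕1⊕0⊕1⊕1⊕0⊕1⊕1 = 1
s8 (pos 8,9,10,11,12,13,14,15): 0⊕0⊕1⊕0⊕1⊕0⊕1⊕1 = 0
Syndrome s8…s1 = 0100 → error at position 4.
Flip position 4: 100010100101011 → 100110100101011
Read data bits from positions 3,5,6,7,9,10,11,12,13,14,15: 01010101011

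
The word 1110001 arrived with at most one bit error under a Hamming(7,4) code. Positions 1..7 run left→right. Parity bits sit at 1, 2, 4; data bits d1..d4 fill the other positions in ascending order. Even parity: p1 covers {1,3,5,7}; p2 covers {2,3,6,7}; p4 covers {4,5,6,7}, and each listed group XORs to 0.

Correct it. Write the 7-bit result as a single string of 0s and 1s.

s1 (pos 1,3,5,7): 1⊕1⊕0⊕1 = 1
s2 (pos 2,3,6,7): 1⊕1⊕0⊕1 = 1
s4 (pos 4,5,6,7): 0⊕0⊕0⊕1 = 1
Syndrome s4…s1 = 111 → error at position 7.
Flip position 7: 1110001 → 1110000

1110000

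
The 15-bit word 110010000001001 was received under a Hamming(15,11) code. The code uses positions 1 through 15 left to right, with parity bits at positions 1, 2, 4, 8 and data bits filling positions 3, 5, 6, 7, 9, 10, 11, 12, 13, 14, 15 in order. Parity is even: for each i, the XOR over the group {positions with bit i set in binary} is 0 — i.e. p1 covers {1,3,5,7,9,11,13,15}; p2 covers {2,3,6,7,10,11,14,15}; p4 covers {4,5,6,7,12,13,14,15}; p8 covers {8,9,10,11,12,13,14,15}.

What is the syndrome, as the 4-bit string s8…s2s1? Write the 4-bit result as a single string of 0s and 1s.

s1 (pos 1,3,5,7,9,11,13,15): 1⊕0⊕1⊕0⊕0⊕0⊕0⊕1 = 1
s2 (pos 2,3,6,7,10,11,14,15): 1⊕0⊕0⊕0⊕0⊕0⊕0⊕1 = 0
s4 (pos 4,5,6,7,12,13,14,15): 0⊕1⊕0⊕0⊕1⊕0⊕0⊕1 = 1
s8 (pos 8,9,10,11,12,13,14,15): 0⊕0⊕0⊕0⊕1⊕0⊕0⊕1 = 0
Syndrome s8…s1 = 0101 → error at position 5.

0101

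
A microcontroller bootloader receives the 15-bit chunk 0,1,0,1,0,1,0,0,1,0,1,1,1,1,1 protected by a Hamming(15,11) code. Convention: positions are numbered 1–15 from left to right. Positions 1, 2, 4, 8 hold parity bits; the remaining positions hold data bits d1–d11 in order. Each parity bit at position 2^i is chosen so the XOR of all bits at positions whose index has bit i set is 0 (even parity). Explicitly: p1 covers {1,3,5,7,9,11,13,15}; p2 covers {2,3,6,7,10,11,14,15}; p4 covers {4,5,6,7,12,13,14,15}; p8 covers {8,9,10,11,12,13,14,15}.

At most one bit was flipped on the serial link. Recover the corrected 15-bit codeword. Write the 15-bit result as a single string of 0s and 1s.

s1 (pos 1,3,5,7,9,11,13,15): 0⊕0⊕0⊕0⊕1⊕1⊕1⊕1 = 0
s2 (pos 2,3,6,7,10,11,14,15): 1⊕0⊕1⊕0⊕0⊕1⊕1⊕1 = 1
s4 (pos 4,5,6,7,12,13,14,15): 1⊕0⊕1⊕0⊕1⊕1⊕1⊕1 = 0
s8 (pos 8,9,10,11,12,13,14,15): 0⊕1⊕0⊕1⊕1⊕1⊕1⊕1 = 0
Syndrome s8…s1 = 0010 → error at position 2.
Flip position 2: 010101001011111 → 000101001011111

000101001011111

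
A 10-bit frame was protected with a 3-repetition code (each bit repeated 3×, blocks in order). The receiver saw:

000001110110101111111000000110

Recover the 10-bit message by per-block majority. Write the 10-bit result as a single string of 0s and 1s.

0011111001

Block 1 (000): 0 ones → 0
Block 2 (001): 1 one → 0
Block 3 (110): 2 ones → 1
Block 4 (110): 2 ones → 1
Block 5 (101): 2 ones → 1
Block 6 (111): 3 ones → 1
Block 7 (111): 3 ones → 1
Block 8 (000): 0 ones → 0
Block 9 (000): 0 ones → 0
Block 10 (110): 2 ones → 1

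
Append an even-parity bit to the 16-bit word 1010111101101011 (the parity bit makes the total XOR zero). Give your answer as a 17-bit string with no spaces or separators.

XOR of the 16 data bits: 1⊕0⊕1⊕0⊕1⊕1⊕1⊕1⊕0⊕1⊕1⊕0⊕1⊕0⊕1⊕1 = 1
Parity bit = 1 (so all 17 bits XOR to 0).

10101111011010111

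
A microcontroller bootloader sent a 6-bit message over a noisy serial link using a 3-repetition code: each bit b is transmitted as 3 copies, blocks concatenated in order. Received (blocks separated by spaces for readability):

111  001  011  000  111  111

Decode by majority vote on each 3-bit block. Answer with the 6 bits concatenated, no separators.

Block 1 (111): 3 ones → 1
Block 2 (001): 1 one → 0
Block 3 (011): 2 ones → 1
Block 4 (000): 0 ones → 0
Block 5 (111): 3 ones → 1
Block 6 (111): 3 ones → 1

101011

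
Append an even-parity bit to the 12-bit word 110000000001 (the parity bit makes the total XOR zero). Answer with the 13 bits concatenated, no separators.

1100000000011

XOR of the 12 data bits: 1⊕1⊕0⊕0⊕0⊕0⊕0⊕0⊕0⊕0⊕0⊕1 = 1
Parity bit = 1 (so all 13 bits XOR to 0).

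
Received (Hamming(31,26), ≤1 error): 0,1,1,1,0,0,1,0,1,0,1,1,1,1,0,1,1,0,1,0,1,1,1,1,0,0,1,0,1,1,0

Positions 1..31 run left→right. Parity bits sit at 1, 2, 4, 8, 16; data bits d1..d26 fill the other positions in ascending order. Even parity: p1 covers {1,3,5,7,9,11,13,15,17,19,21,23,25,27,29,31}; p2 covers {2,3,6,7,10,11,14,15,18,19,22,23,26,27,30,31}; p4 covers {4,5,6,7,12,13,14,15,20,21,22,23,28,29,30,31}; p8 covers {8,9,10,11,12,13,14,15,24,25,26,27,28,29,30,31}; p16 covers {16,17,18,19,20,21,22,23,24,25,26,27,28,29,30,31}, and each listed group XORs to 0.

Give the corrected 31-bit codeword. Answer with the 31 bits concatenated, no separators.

s1 (pos 1,3,5,7,9,11,13,15,17,19,21,23,25,27,29,31): 0⊕1⊕0⊕1⊕1⊕1⊕1⊕0⊕1⊕1⊕1⊕1⊕0⊕1⊕1⊕0 = 1
s2 (pos 2,3,6,7,10,11,14,15,18,19,22,23,26,27,30,31): 1⊕1⊕0⊕1⊕0⊕1⊕1⊕0⊕0⊕1⊕1⊕1⊕0⊕1⊕1⊕0 = 0
s4 (pos 4,5,6,7,12,13,14,15,20,21,22,23,28,29,30,31): 1⊕0⊕0⊕1⊕1⊕1⊕1⊕0⊕0⊕1⊕1⊕1⊕0⊕1⊕1⊕0 = 0
s8 (pos 8,9,10,11,12,13,14,15,24,25,26,27,28,29,30,31): 0⊕1⊕0⊕1⊕1⊕1⊕1⊕0⊕1⊕0⊕0⊕1⊕0⊕1⊕1⊕0 = 1
s16 (pos 16,17,18,19,20,21,22,23,24,25,26,27,28,29,30,31): 1⊕1⊕0⊕1⊕0⊕1⊕1⊕1⊕1⊕0⊕0⊕1⊕0⊕1⊕1⊕0 = 0
Syndrome s16…s1 = 01001 → error at position 9.
Flip position 9: 0111001010111101101011110010110 → 0111001000111101101011110010110

0111001000111101101011110010110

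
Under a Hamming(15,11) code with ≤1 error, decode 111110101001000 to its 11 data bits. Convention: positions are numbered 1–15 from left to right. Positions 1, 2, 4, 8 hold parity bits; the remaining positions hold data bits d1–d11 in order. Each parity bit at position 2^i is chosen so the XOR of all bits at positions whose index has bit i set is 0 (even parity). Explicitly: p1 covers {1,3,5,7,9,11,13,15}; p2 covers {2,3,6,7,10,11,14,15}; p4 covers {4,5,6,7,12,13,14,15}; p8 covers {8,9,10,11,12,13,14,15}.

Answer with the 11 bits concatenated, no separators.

s1 (pos 1,3,5,7,9,11,13,15): 1⊕1⊕1⊕1⊕1⊕0⊕0⊕0 = 1
s2 (pos 2,3,6,7,10,11,14,15): 1⊕1⊕0⊕1⊕0⊕0⊕0⊕0 = 1
s4 (pos 4,5,6,7,12,13,14,15): 1⊕1⊕0⊕1⊕1⊕0⊕0⊕0 = 0
s8 (pos 8,9,10,11,12,13,14,15): 0⊕1⊕0⊕0⊕1⊕0⊕0⊕0 = 0
Syndrome s8…s1 = 0011 → error at position 3.
Flip position 3: 111110101001000 → 110110101001000
Read data bits from positions 3,5,6,7,9,10,11,12,13,14,15: 01011001000

01011001000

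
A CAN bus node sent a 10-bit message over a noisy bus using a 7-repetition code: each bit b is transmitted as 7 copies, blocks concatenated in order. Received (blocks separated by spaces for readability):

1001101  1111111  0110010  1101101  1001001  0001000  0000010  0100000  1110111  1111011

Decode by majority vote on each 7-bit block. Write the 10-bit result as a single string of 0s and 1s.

1101000011

Block 1 (1001101): 4 ones → 1
Block 2 (1111111): 7 ones → 1
Block 3 (0110010): 3 ones → 0
Block 4 (1101101): 5 ones → 1
Block 5 (1001001): 3 ones → 0
Block 6 (0001000): 1 one → 0
Block 7 (0000010): 1 one → 0
Block 8 (0100000): 1 one → 0
Block 9 (1110111): 6 ones → 1
Block 10 (1111011): 6 ones → 1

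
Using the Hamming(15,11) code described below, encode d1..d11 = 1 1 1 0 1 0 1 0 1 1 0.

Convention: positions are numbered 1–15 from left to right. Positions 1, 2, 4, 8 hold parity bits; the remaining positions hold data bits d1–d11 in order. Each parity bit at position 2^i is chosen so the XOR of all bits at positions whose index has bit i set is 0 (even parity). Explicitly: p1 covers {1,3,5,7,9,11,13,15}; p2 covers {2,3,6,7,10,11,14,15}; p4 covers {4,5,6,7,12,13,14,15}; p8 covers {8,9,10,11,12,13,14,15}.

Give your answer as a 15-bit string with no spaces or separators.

Place data at non-parity positions: p1 p2 1 p4 1 1 0 p8 1 0 1 0 1 1 0
p1 (pos 1,3,5,7,9,11,13,15): XOR of data positions = 1⊕1⊕0⊕1⊕1⊕1⊕0 = 1
p2 (pos 2,3,6,7,10,11,14,15): XOR of data positions = 1⊕1⊕0⊕0⊕1⊕1⊕0 = 0
p4 (pos 4,5,6,7,12,13,14,15): XOR of data positions = 1⊕1⊕0⊕0⊕1⊕1⊕0 = 0
p8 (pos 8,9,10,11,12,13,14,15): XOR of data positions = 1⊕0⊕1⊕0⊕1⊕1⊕0 = 0
Codeword: 101011001010110

101011001010110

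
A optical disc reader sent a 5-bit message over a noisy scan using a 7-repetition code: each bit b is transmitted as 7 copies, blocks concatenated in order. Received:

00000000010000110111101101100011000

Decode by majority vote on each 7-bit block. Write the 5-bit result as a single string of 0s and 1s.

00110

Block 1 (0000000): 0 ones → 0
Block 2 (0010000): 1 one → 0
Block 3 (1101111): 6 ones → 1
Block 4 (0110110): 4 ones → 1
Block 5 (0011000): 2 ones → 0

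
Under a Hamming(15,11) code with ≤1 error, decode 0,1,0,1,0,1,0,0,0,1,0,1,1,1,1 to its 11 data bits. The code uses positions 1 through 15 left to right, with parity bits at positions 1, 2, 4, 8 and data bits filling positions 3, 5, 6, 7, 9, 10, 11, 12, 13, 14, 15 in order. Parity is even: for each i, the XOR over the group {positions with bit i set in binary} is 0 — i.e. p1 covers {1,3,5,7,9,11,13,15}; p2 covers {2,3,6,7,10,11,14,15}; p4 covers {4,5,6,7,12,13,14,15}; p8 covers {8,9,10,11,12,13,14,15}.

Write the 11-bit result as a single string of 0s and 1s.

00100001111

s1 (pos 1,3,5,7,9,11,13,15): 0⊕0⊕0⊕0⊕0⊕0⊕1⊕1 = 0
s2 (pos 2,3,6,7,10,11,14,15): 1⊕0⊕1⊕0⊕1⊕0⊕1⊕1 = 1
s4 (pos 4,5,6,7,12,13,14,15): 1⊕0⊕1⊕0⊕1⊕1⊕1⊕1 = 0
s8 (pos 8,9,10,11,12,13,14,15): 0⊕0⊕1⊕0⊕1⊕1⊕1⊕1 = 1
Syndrome s8…s1 = 1010 → error at position 10.
Flip position 10: 010101000101111 → 010101000001111
Read data bits from positions 3,5,6,7,9,10,11,12,13,14,15: 00100001111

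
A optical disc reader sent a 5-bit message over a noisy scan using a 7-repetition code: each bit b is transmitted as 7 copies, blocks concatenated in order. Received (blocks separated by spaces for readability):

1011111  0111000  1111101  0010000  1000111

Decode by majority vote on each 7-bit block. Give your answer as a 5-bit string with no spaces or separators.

Block 1 (1011111): 6 ones → 1
Block 2 (0111000): 3 ones → 0
Block 3 (1111101): 6 ones → 1
Block 4 (0010000): 1 one → 0
Block 5 (1000111): 4 ones → 1

10101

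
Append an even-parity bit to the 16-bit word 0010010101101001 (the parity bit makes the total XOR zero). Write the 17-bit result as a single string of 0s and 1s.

00100101011010011

XOR of the 16 data bits: 0⊕0⊕1⊕0⊕0⊕1⊕0⊕1⊕0⊕1⊕1⊕0⊕1⊕0⊕0⊕1 = 1
Parity bit = 1 (so all 17 bits XOR to 0).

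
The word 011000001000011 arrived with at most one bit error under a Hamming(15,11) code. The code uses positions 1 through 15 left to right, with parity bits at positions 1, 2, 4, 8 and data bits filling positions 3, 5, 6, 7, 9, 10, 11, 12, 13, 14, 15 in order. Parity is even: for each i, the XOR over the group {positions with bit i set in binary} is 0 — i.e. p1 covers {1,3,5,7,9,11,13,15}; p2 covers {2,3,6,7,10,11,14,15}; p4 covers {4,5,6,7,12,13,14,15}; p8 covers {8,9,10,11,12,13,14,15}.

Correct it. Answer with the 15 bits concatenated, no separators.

s1 (pos 1,3,5,7,9,11,13,15): 0⊕1⊕0⊕0⊕1⊕0⊕0⊕1 = 1
s2 (pos 2,3,6,7,10,11,14,15): 1⊕1⊕0⊕0⊕0⊕0⊕1⊕1 = 0
s4 (pos 4,5,6,7,12,13,14,15): 0⊕0⊕0⊕0⊕0⊕0⊕1⊕1 = 0
s8 (pos 8,9,10,11,12,13,14,15): 0⊕1⊕0⊕0⊕0⊕0⊕1⊕1 = 1
Syndrome s8…s1 = 1001 → error at position 9.
Flip position 9: 011000001000011 → 011000000000011

011000000000011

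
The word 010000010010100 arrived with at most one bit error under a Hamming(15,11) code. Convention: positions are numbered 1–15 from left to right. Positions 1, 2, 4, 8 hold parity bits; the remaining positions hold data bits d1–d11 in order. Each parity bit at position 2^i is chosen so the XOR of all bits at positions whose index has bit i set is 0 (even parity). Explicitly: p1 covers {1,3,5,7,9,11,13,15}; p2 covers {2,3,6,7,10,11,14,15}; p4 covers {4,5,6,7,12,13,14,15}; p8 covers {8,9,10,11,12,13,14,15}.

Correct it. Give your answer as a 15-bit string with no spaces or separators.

010000010011100

s1 (pos 1,3,5,7,9,11,13,15): 0⊕0⊕0⊕0⊕0⊕1⊕1⊕0 = 0
s2 (pos 2,3,6,7,10,11,14,15): 1⊕0⊕0⊕0⊕0⊕1⊕0⊕0 = 0
s4 (pos 4,5,6,7,12,13,14,15): 0⊕0⊕0⊕0⊕0⊕1⊕0⊕0 = 1
s8 (pos 8,9,10,11,12,13,14,15): 1⊕0⊕0⊕1⊕0⊕1⊕0⊕0 = 1
Syndrome s8…s1 = 1100 → error at position 12.
Flip position 12: 010000010010100 → 010000010011100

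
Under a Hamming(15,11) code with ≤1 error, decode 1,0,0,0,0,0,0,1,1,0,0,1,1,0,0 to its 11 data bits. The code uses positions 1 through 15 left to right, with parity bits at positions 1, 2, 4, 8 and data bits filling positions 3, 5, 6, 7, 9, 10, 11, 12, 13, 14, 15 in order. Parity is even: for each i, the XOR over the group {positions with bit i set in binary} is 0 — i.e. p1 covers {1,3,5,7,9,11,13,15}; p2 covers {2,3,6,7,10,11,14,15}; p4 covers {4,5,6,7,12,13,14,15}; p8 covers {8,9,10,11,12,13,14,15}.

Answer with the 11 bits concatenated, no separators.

00001001100

s1 (pos 1,3,5,7,9,11,13,15): 1⊕0⊕0⊕0⊕1⊕0⊕1⊕0 = 1
s2 (pos 2,3,6,7,10,11,14,15): 0⊕0⊕0⊕0⊕0⊕0⊕0⊕0 = 0
s4 (pos 4,5,6,7,12,13,14,15): 0⊕0⊕0⊕0⊕1⊕1⊕0⊕0 = 0
s8 (pos 8,9,10,11,12,13,14,15): 1⊕1⊕0⊕0⊕1⊕1⊕0⊕0 = 0
Syndrome s8…s1 = 0001 → error at position 1.
Flip position 1: 100000011001100 → 000000011001100
Read data bits from positions 3,5,6,7,9,10,11,12,13,14,15: 00001001100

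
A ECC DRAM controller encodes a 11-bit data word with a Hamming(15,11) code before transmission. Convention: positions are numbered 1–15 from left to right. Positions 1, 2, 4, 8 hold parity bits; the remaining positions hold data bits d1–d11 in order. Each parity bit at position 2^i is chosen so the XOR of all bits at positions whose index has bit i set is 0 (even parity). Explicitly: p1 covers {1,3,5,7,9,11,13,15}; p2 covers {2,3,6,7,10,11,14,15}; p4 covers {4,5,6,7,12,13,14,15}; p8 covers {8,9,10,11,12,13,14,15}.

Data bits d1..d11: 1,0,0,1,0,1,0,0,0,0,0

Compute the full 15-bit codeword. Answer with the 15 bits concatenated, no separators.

Place data at non-parity positions: p1 p2 1 p4 0 0 1 p8 0 1 0 0 0 0 0
p1 (pos 1,3,5,7,9,11,13,15): XOR of data positions = 1⊕0⊕1⊕0⊕0⊕0⊕0 = 0
p2 (pos 2,3,6,7,10,11,14,15): XOR of data positions = 1⊕0⊕1⊕1⊕0⊕0⊕0 = 1
p4 (pos 4,5,6,7,12,13,14,15): XOR of data positions = 0⊕0⊕1⊕0⊕0⊕0⊕0 = 1
p8 (pos 8,9,10,11,12,13,14,15): XOR of data positions = 0⊕1⊕0⊕0⊕0⊕0⊕0 = 1
Codeword: 011100110100000

011100110100000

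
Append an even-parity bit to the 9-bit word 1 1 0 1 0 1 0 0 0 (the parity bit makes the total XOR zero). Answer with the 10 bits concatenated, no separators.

1101010000

XOR of the 9 data bits: 1⊕1⊕0⊕1⊕0⊕1⊕0⊕0⊕0 = 0
Parity bit = 0 (so all 10 bits XOR to 0).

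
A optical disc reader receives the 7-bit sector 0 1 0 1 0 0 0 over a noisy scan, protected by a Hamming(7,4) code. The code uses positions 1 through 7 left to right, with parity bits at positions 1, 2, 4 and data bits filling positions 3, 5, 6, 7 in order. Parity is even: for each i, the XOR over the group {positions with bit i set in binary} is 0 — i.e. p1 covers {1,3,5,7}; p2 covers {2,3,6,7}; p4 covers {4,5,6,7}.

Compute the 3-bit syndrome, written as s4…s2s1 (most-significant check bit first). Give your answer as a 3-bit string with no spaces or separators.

110

s1 (pos 1,3,5,7): 0⊕0⊕0⊕0 = 0
s2 (pos 2,3,6,7): 1⊕0⊕0⊕0 = 1
s4 (pos 4,5,6,7): 1⊕0⊕0⊕0 = 1
Syndrome s4…s1 = 110 → error at position 6.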